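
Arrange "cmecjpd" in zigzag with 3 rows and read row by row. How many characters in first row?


Zigzag "cmecjpd" into 3 rows:
Placing characters:
  'c' => row 0
  'm' => row 1
  'e' => row 2
  'c' => row 1
  'j' => row 0
  'p' => row 1
  'd' => row 2
Rows:
  Row 0: "cj"
  Row 1: "mcp"
  Row 2: "ed"
First row length: 2

2


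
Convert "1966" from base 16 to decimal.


Input: "1966" in base 16
Positional expansion:
  Digit '1' (value 1) x 16^3 = 4096
  Digit '9' (value 9) x 16^2 = 2304
  Digit '6' (value 6) x 16^1 = 96
  Digit '6' (value 6) x 16^0 = 6
Sum = 6502

6502


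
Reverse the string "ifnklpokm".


Input: ifnklpokm
Reading characters right to left:
  Position 8: 'm'
  Position 7: 'k'
  Position 6: 'o'
  Position 5: 'p'
  Position 4: 'l'
  Position 3: 'k'
  Position 2: 'n'
  Position 1: 'f'
  Position 0: 'i'
Reversed: mkoplknfi

mkoplknfi


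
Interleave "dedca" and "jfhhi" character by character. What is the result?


Interleaving "dedca" and "jfhhi":
  Position 0: 'd' from first, 'j' from second => "dj"
  Position 1: 'e' from first, 'f' from second => "ef"
  Position 2: 'd' from first, 'h' from second => "dh"
  Position 3: 'c' from first, 'h' from second => "ch"
  Position 4: 'a' from first, 'i' from second => "ai"
Result: djefdhchai

djefdhchai


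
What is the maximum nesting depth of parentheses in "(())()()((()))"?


Input: "(())()()((()))"
Tracking depth:
  Position 0 '(': depth becomes 1
  Position 1 '(': depth becomes 2
  Position 2 ')': depth becomes 1
  Position 3 ')': depth becomes 0
  Position 4 '(': depth becomes 1
  Position 5 ')': depth becomes 0
  Position 6 '(': depth becomes 1
  Position 7 ')': depth becomes 0
  Position 8 '(': depth becomes 1
  Position 9 '(': depth becomes 2
  Position 10 '(': depth becomes 3
  Position 11 ')': depth becomes 2
  Position 12 ')': depth becomes 1
  Position 13 ')': depth becomes 0
Maximum depth reached: 3

3


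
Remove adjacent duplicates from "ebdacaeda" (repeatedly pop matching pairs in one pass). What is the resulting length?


Input: ebdacaeda
Stack-based adjacent duplicate removal:
  Read 'e': push. Stack: e
  Read 'b': push. Stack: eb
  Read 'd': push. Stack: ebd
  Read 'a': push. Stack: ebda
  Read 'c': push. Stack: ebdac
  Read 'a': push. Stack: ebdaca
  Read 'e': push. Stack: ebdacae
  Read 'd': push. Stack: ebdacaed
  Read 'a': push. Stack: ebdacaeda
Final stack: "ebdacaeda" (length 9)

9


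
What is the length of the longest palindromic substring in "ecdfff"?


Input: "ecdfff"
Checking substrings for palindromes:
  [3:6] "fff" (len 3) => palindrome
  [3:5] "ff" (len 2) => palindrome
  [4:6] "ff" (len 2) => palindrome
Longest palindromic substring: "fff" with length 3

3


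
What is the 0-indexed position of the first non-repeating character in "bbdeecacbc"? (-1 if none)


Input: bbdeecacbc
Character frequencies:
  'a': 1
  'b': 3
  'c': 3
  'd': 1
  'e': 2
Scanning left to right for freq == 1:
  Position 0 ('b'): freq=3, skip
  Position 1 ('b'): freq=3, skip
  Position 2 ('d'): unique! => answer = 2

2


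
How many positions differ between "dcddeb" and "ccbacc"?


Comparing "dcddeb" and "ccbacc" position by position:
  Position 0: 'd' vs 'c' => DIFFER
  Position 1: 'c' vs 'c' => same
  Position 2: 'd' vs 'b' => DIFFER
  Position 3: 'd' vs 'a' => DIFFER
  Position 4: 'e' vs 'c' => DIFFER
  Position 5: 'b' vs 'c' => DIFFER
Positions that differ: 5

5


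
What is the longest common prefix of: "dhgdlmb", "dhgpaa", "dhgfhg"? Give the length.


Words: dhgdlmb, dhgpaa, dhgfhg
  Position 0: all 'd' => match
  Position 1: all 'h' => match
  Position 2: all 'g' => match
  Position 3: ('d', 'p', 'f') => mismatch, stop
LCP = "dhg" (length 3)

3


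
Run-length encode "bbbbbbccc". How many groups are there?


Input: bbbbbbccc
Scanning for consecutive runs:
  Group 1: 'b' x 6 (positions 0-5)
  Group 2: 'c' x 3 (positions 6-8)
Total groups: 2

2


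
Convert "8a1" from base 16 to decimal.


Input: "8a1" in base 16
Positional expansion:
  Digit '8' (value 8) x 16^2 = 2048
  Digit 'a' (value 10) x 16^1 = 160
  Digit '1' (value 1) x 16^0 = 1
Sum = 2209

2209


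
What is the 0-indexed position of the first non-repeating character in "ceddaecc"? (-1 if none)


Input: ceddaecc
Character frequencies:
  'a': 1
  'c': 3
  'd': 2
  'e': 2
Scanning left to right for freq == 1:
  Position 0 ('c'): freq=3, skip
  Position 1 ('e'): freq=2, skip
  Position 2 ('d'): freq=2, skip
  Position 3 ('d'): freq=2, skip
  Position 4 ('a'): unique! => answer = 4

4


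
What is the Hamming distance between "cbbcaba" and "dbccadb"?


Comparing "cbbcaba" and "dbccadb" position by position:
  Position 0: 'c' vs 'd' => differ
  Position 1: 'b' vs 'b' => same
  Position 2: 'b' vs 'c' => differ
  Position 3: 'c' vs 'c' => same
  Position 4: 'a' vs 'a' => same
  Position 5: 'b' vs 'd' => differ
  Position 6: 'a' vs 'b' => differ
Total differences (Hamming distance): 4

4


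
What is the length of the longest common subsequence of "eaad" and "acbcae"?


LCS of "eaad" and "acbcae"
DP table:
           a    c    b    c    a    e
      0    0    0    0    0    0    0
  e   0    0    0    0    0    0    1
  a   0    1    1    1    1    1    1
  a   0    1    1    1    1    2    2
  d   0    1    1    1    1    2    2
LCS length = dp[4][6] = 2

2


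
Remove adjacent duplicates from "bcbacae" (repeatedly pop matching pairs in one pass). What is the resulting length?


Input: bcbacae
Stack-based adjacent duplicate removal:
  Read 'b': push. Stack: b
  Read 'c': push. Stack: bc
  Read 'b': push. Stack: bcb
  Read 'a': push. Stack: bcba
  Read 'c': push. Stack: bcbac
  Read 'a': push. Stack: bcbaca
  Read 'e': push. Stack: bcbacae
Final stack: "bcbacae" (length 7)

7


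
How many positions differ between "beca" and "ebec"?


Comparing "beca" and "ebec" position by position:
  Position 0: 'b' vs 'e' => DIFFER
  Position 1: 'e' vs 'b' => DIFFER
  Position 2: 'c' vs 'e' => DIFFER
  Position 3: 'a' vs 'c' => DIFFER
Positions that differ: 4

4


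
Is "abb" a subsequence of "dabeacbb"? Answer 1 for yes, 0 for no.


Check if "abb" is a subsequence of "dabeacbb"
Greedy scan:
  Position 0 ('d'): no match needed
  Position 1 ('a'): matches sub[0] = 'a'
  Position 2 ('b'): matches sub[1] = 'b'
  Position 3 ('e'): no match needed
  Position 4 ('a'): no match needed
  Position 5 ('c'): no match needed
  Position 6 ('b'): matches sub[2] = 'b'
  Position 7 ('b'): no match needed
All 3 characters matched => is a subsequence

1


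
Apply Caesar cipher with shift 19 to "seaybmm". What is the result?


Caesar cipher: shift "seaybmm" by 19
  's' (pos 18) + 19 = pos 11 = 'l'
  'e' (pos 4) + 19 = pos 23 = 'x'
  'a' (pos 0) + 19 = pos 19 = 't'
  'y' (pos 24) + 19 = pos 17 = 'r'
  'b' (pos 1) + 19 = pos 20 = 'u'
  'm' (pos 12) + 19 = pos 5 = 'f'
  'm' (pos 12) + 19 = pos 5 = 'f'
Result: lxtruff

lxtruff


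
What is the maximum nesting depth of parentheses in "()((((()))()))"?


Input: "()((((()))()))"
Tracking depth:
  Position 0 '(': depth becomes 1
  Position 1 ')': depth becomes 0
  Position 2 '(': depth becomes 1
  Position 3 '(': depth becomes 2
  Position 4 '(': depth becomes 3
  Position 5 '(': depth becomes 4
  Position 6 '(': depth becomes 5
  Position 7 ')': depth becomes 4
  Position 8 ')': depth becomes 3
  Position 9 ')': depth becomes 2
  Position 10 '(': depth becomes 3
  Position 11 ')': depth becomes 2
  Position 12 ')': depth becomes 1
  Position 13 ')': depth becomes 0
Maximum depth reached: 5

5


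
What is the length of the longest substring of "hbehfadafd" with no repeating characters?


Input: "hbehfadafd"
Sliding window (track last position of each char):
  Position 0 ('h'): window [0,0] length 1 -- new best
  Position 1 ('b'): window [0,1] length 2 -- new best
  Position 2 ('e'): window [0,2] length 3 -- new best
  Position 3 ('h'): repeat (last at 0), move window start to 1
  Position 3 ('h'): window [1,3] length 3
  Position 4 ('f'): window [1,4] length 4 -- new best
  Position 5 ('a'): window [1,5] length 5 -- new best
  Position 6 ('d'): window [1,6] length 6 -- new best
  Position 7 ('a'): repeat (last at 5), move window start to 6
  Position 7 ('a'): window [6,7] length 2
  Position 8 ('f'): window [6,8] length 3
  Position 9 ('d'): repeat (last at 6), move window start to 7
  Position 9 ('d'): window [7,9] length 3
Longest substring with no repeats: "behfad" with length 6

6


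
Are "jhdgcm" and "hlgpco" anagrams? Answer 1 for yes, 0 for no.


Strings: "jhdgcm", "hlgpco"
Sorted first:  cdghjm
Sorted second: cghlop
Differ at position 1: 'd' vs 'g' => not anagrams

0


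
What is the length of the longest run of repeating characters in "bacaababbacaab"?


Input: "bacaababbacaab"
Scanning for longest run:
  Position 1 ('a'): new char, reset run to 1
  Position 2 ('c'): new char, reset run to 1
  Position 3 ('a'): new char, reset run to 1
  Position 4 ('a'): continues run of 'a', length=2
  Position 5 ('b'): new char, reset run to 1
  Position 6 ('a'): new char, reset run to 1
  Position 7 ('b'): new char, reset run to 1
  Position 8 ('b'): continues run of 'b', length=2
  Position 9 ('a'): new char, reset run to 1
  Position 10 ('c'): new char, reset run to 1
  Position 11 ('a'): new char, reset run to 1
  Position 12 ('a'): continues run of 'a', length=2
  Position 13 ('b'): new char, reset run to 1
Longest run: 'a' with length 2

2


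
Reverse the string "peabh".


Input: peabh
Reading characters right to left:
  Position 4: 'h'
  Position 3: 'b'
  Position 2: 'a'
  Position 1: 'e'
  Position 0: 'p'
Reversed: hbaep

hbaep


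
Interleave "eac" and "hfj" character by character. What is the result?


Interleaving "eac" and "hfj":
  Position 0: 'e' from first, 'h' from second => "eh"
  Position 1: 'a' from first, 'f' from second => "af"
  Position 2: 'c' from first, 'j' from second => "cj"
Result: ehafcj

ehafcj


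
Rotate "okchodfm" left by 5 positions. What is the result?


Input: "okchodfm", rotate left by 5
First 5 characters: "okcho"
Remaining characters: "dfm"
Concatenate remaining + first: "dfm" + "okcho" = "dfmokcho"

dfmokcho


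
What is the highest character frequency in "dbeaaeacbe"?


Input: dbeaaeacbe
Character counts:
  'a': 3
  'b': 2
  'c': 1
  'd': 1
  'e': 3
Maximum frequency: 3

3


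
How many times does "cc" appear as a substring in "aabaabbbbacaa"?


Searching for "cc" in "aabaabbbbacaa"
Scanning each position:
  Position 0: "aa" => no
  Position 1: "ab" => no
  Position 2: "ba" => no
  Position 3: "aa" => no
  Position 4: "ab" => no
  Position 5: "bb" => no
  Position 6: "bb" => no
  Position 7: "bb" => no
  Position 8: "ba" => no
  Position 9: "ac" => no
  Position 10: "ca" => no
  Position 11: "aa" => no
Total occurrences: 0

0


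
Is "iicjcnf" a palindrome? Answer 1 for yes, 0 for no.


Input: iicjcnf
Reversed: fncjcii
  Compare pos 0 ('i') with pos 6 ('f'): MISMATCH
  Compare pos 1 ('i') with pos 5 ('n'): MISMATCH
  Compare pos 2 ('c') with pos 4 ('c'): match
Result: not a palindrome

0


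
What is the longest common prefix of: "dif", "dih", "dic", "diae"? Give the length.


Words: dif, dih, dic, diae
  Position 0: all 'd' => match
  Position 1: all 'i' => match
  Position 2: ('f', 'h', 'c', 'a') => mismatch, stop
LCP = "di" (length 2)

2


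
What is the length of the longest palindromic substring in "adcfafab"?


Input: "adcfafab"
Checking substrings for palindromes:
  [3:6] "faf" (len 3) => palindrome
  [4:7] "afa" (len 3) => palindrome
Longest palindromic substring: "faf" with length 3

3


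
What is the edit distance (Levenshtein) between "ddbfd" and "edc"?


Computing edit distance: "ddbfd" -> "edc"
DP table:
           e    d    c
      0    1    2    3
  d   1    1    1    2
  d   2    2    1    2
  b   3    3    2    2
  f   4    4    3    3
  d   5    5    4    4
Edit distance = dp[5][3] = 4

4


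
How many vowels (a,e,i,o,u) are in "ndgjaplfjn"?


Input: ndgjaplfjn
Checking each character:
  'n' at position 0: consonant
  'd' at position 1: consonant
  'g' at position 2: consonant
  'j' at position 3: consonant
  'a' at position 4: vowel (running total: 1)
  'p' at position 5: consonant
  'l' at position 6: consonant
  'f' at position 7: consonant
  'j' at position 8: consonant
  'n' at position 9: consonant
Total vowels: 1

1


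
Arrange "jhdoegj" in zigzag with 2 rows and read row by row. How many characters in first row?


Zigzag "jhdoegj" into 2 rows:
Placing characters:
  'j' => row 0
  'h' => row 1
  'd' => row 0
  'o' => row 1
  'e' => row 0
  'g' => row 1
  'j' => row 0
Rows:
  Row 0: "jdej"
  Row 1: "hog"
First row length: 4

4


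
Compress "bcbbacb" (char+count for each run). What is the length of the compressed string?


Input: bcbbacb
Runs:
  'b' x 1 => "b1"
  'c' x 1 => "c1"
  'b' x 2 => "b2"
  'a' x 1 => "a1"
  'c' x 1 => "c1"
  'b' x 1 => "b1"
Compressed: "b1c1b2a1c1b1"
Compressed length: 12

12


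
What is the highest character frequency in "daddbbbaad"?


Input: daddbbbaad
Character counts:
  'a': 3
  'b': 3
  'd': 4
Maximum frequency: 4

4


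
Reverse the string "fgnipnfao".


Input: fgnipnfao
Reading characters right to left:
  Position 8: 'o'
  Position 7: 'a'
  Position 6: 'f'
  Position 5: 'n'
  Position 4: 'p'
  Position 3: 'i'
  Position 2: 'n'
  Position 1: 'g'
  Position 0: 'f'
Reversed: oafnpingf

oafnpingf


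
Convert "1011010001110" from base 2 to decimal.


Input: "1011010001110" in base 2
Positional expansion:
  Digit '1' (value 1) x 2^12 = 4096
  Digit '0' (value 0) x 2^11 = 0
  Digit '1' (value 1) x 2^10 = 1024
  Digit '1' (value 1) x 2^9 = 512
  Digit '0' (value 0) x 2^8 = 0
  Digit '1' (value 1) x 2^7 = 128
  Digit '0' (value 0) x 2^6 = 0
  Digit '0' (value 0) x 2^5 = 0
  Digit '0' (value 0) x 2^4 = 0
  Digit '1' (value 1) x 2^3 = 8
  Digit '1' (value 1) x 2^2 = 4
  Digit '1' (value 1) x 2^1 = 2
  Digit '0' (value 0) x 2^0 = 0
Sum = 5774

5774


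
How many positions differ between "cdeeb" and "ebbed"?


Comparing "cdeeb" and "ebbed" position by position:
  Position 0: 'c' vs 'e' => DIFFER
  Position 1: 'd' vs 'b' => DIFFER
  Position 2: 'e' vs 'b' => DIFFER
  Position 3: 'e' vs 'e' => same
  Position 4: 'b' vs 'd' => DIFFER
Positions that differ: 4

4


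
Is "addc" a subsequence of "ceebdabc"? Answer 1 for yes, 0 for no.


Check if "addc" is a subsequence of "ceebdabc"
Greedy scan:
  Position 0 ('c'): no match needed
  Position 1 ('e'): no match needed
  Position 2 ('e'): no match needed
  Position 3 ('b'): no match needed
  Position 4 ('d'): no match needed
  Position 5 ('a'): matches sub[0] = 'a'
  Position 6 ('b'): no match needed
  Position 7 ('c'): no match needed
Only matched 1/4 characters => not a subsequence

0


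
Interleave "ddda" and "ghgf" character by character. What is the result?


Interleaving "ddda" and "ghgf":
  Position 0: 'd' from first, 'g' from second => "dg"
  Position 1: 'd' from first, 'h' from second => "dh"
  Position 2: 'd' from first, 'g' from second => "dg"
  Position 3: 'a' from first, 'f' from second => "af"
Result: dgdhdgaf

dgdhdgaf


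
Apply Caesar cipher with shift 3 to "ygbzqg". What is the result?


Caesar cipher: shift "ygbzqg" by 3
  'y' (pos 24) + 3 = pos 1 = 'b'
  'g' (pos 6) + 3 = pos 9 = 'j'
  'b' (pos 1) + 3 = pos 4 = 'e'
  'z' (pos 25) + 3 = pos 2 = 'c'
  'q' (pos 16) + 3 = pos 19 = 't'
  'g' (pos 6) + 3 = pos 9 = 'j'
Result: bjectj

bjectj


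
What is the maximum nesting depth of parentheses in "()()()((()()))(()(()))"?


Input: "()()()((()()))(()(()))"
Tracking depth:
  Position 0 '(': depth becomes 1
  Position 1 ')': depth becomes 0
  Position 2 '(': depth becomes 1
  Position 3 ')': depth becomes 0
  Position 4 '(': depth becomes 1
  Position 5 ')': depth becomes 0
  Position 6 '(': depth becomes 1
  Position 7 '(': depth becomes 2
  Position 8 '(': depth becomes 3
  Position 9 ')': depth becomes 2
  Position 10 '(': depth becomes 3
  Position 11 ')': depth becomes 2
  Position 12 ')': depth becomes 1
  Position 13 ')': depth becomes 0
  Position 14 '(': depth becomes 1
  Position 15 '(': depth becomes 2
  Position 16 ')': depth becomes 1
  Position 17 '(': depth becomes 2
  Position 18 '(': depth becomes 3
  Position 19 ')': depth becomes 2
  Position 20 ')': depth becomes 1
  Position 21 ')': depth becomes 0
Maximum depth reached: 3

3


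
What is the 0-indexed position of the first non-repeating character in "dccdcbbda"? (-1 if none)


Input: dccdcbbda
Character frequencies:
  'a': 1
  'b': 2
  'c': 3
  'd': 3
Scanning left to right for freq == 1:
  Position 0 ('d'): freq=3, skip
  Position 1 ('c'): freq=3, skip
  Position 2 ('c'): freq=3, skip
  Position 3 ('d'): freq=3, skip
  Position 4 ('c'): freq=3, skip
  Position 5 ('b'): freq=2, skip
  Position 6 ('b'): freq=2, skip
  Position 7 ('d'): freq=3, skip
  Position 8 ('a'): unique! => answer = 8

8


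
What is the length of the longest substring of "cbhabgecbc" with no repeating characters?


Input: "cbhabgecbc"
Sliding window (track last position of each char):
  Position 0 ('c'): window [0,0] length 1 -- new best
  Position 1 ('b'): window [0,1] length 2 -- new best
  Position 2 ('h'): window [0,2] length 3 -- new best
  Position 3 ('a'): window [0,3] length 4 -- new best
  Position 4 ('b'): repeat (last at 1), move window start to 2
  Position 4 ('b'): window [2,4] length 3
  Position 5 ('g'): window [2,5] length 4
  Position 6 ('e'): window [2,6] length 5 -- new best
  Position 7 ('c'): window [2,7] length 6 -- new best
  Position 8 ('b'): repeat (last at 4), move window start to 5
  Position 8 ('b'): window [5,8] length 4
  Position 9 ('c'): repeat (last at 7), move window start to 8
  Position 9 ('c'): window [8,9] length 2
Longest substring with no repeats: "habgec" with length 6

6


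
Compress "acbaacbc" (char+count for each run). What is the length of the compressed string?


Input: acbaacbc
Runs:
  'a' x 1 => "a1"
  'c' x 1 => "c1"
  'b' x 1 => "b1"
  'a' x 2 => "a2"
  'c' x 1 => "c1"
  'b' x 1 => "b1"
  'c' x 1 => "c1"
Compressed: "a1c1b1a2c1b1c1"
Compressed length: 14

14


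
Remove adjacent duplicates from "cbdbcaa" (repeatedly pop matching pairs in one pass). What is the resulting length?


Input: cbdbcaa
Stack-based adjacent duplicate removal:
  Read 'c': push. Stack: c
  Read 'b': push. Stack: cb
  Read 'd': push. Stack: cbd
  Read 'b': push. Stack: cbdb
  Read 'c': push. Stack: cbdbc
  Read 'a': push. Stack: cbdbca
  Read 'a': matches stack top 'a' => pop. Stack: cbdbc
Final stack: "cbdbc" (length 5)

5


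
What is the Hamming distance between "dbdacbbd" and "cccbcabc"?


Comparing "dbdacbbd" and "cccbcabc" position by position:
  Position 0: 'd' vs 'c' => differ
  Position 1: 'b' vs 'c' => differ
  Position 2: 'd' vs 'c' => differ
  Position 3: 'a' vs 'b' => differ
  Position 4: 'c' vs 'c' => same
  Position 5: 'b' vs 'a' => differ
  Position 6: 'b' vs 'b' => same
  Position 7: 'd' vs 'c' => differ
Total differences (Hamming distance): 6

6


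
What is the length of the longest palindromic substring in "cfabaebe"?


Input: "cfabaebe"
Checking substrings for palindromes:
  [2:5] "aba" (len 3) => palindrome
  [5:8] "ebe" (len 3) => palindrome
Longest palindromic substring: "aba" with length 3

3


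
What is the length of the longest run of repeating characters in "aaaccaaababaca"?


Input: "aaaccaaababaca"
Scanning for longest run:
  Position 1 ('a'): continues run of 'a', length=2
  Position 2 ('a'): continues run of 'a', length=3
  Position 3 ('c'): new char, reset run to 1
  Position 4 ('c'): continues run of 'c', length=2
  Position 5 ('a'): new char, reset run to 1
  Position 6 ('a'): continues run of 'a', length=2
  Position 7 ('a'): continues run of 'a', length=3
  Position 8 ('b'): new char, reset run to 1
  Position 9 ('a'): new char, reset run to 1
  Position 10 ('b'): new char, reset run to 1
  Position 11 ('a'): new char, reset run to 1
  Position 12 ('c'): new char, reset run to 1
  Position 13 ('a'): new char, reset run to 1
Longest run: 'a' with length 3

3


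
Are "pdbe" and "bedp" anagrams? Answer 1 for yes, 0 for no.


Strings: "pdbe", "bedp"
Sorted first:  bdep
Sorted second: bdep
Sorted forms match => anagrams

1


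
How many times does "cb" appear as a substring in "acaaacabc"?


Searching for "cb" in "acaaacabc"
Scanning each position:
  Position 0: "ac" => no
  Position 1: "ca" => no
  Position 2: "aa" => no
  Position 3: "aa" => no
  Position 4: "ac" => no
  Position 5: "ca" => no
  Position 6: "ab" => no
  Position 7: "bc" => no
Total occurrences: 0

0


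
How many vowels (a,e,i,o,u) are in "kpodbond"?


Input: kpodbond
Checking each character:
  'k' at position 0: consonant
  'p' at position 1: consonant
  'o' at position 2: vowel (running total: 1)
  'd' at position 3: consonant
  'b' at position 4: consonant
  'o' at position 5: vowel (running total: 2)
  'n' at position 6: consonant
  'd' at position 7: consonant
Total vowels: 2

2


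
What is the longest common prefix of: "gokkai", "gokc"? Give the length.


Words: gokkai, gokc
  Position 0: all 'g' => match
  Position 1: all 'o' => match
  Position 2: all 'k' => match
  Position 3: ('k', 'c') => mismatch, stop
LCP = "gok" (length 3)

3


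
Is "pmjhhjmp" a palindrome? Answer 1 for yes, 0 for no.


Input: pmjhhjmp
Reversed: pmjhhjmp
  Compare pos 0 ('p') with pos 7 ('p'): match
  Compare pos 1 ('m') with pos 6 ('m'): match
  Compare pos 2 ('j') with pos 5 ('j'): match
  Compare pos 3 ('h') with pos 4 ('h'): match
Result: palindrome

1


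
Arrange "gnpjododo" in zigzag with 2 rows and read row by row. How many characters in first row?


Zigzag "gnpjododo" into 2 rows:
Placing characters:
  'g' => row 0
  'n' => row 1
  'p' => row 0
  'j' => row 1
  'o' => row 0
  'd' => row 1
  'o' => row 0
  'd' => row 1
  'o' => row 0
Rows:
  Row 0: "gpooo"
  Row 1: "njdd"
First row length: 5

5


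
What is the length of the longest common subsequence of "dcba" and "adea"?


LCS of "dcba" and "adea"
DP table:
           a    d    e    a
      0    0    0    0    0
  d   0    0    1    1    1
  c   0    0    1    1    1
  b   0    0    1    1    1
  a   0    1    1    1    2
LCS length = dp[4][4] = 2

2


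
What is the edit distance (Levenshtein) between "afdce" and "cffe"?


Computing edit distance: "afdce" -> "cffe"
DP table:
           c    f    f    e
      0    1    2    3    4
  a   1    1    2    3    4
  f   2    2    1    2    3
  d   3    3    2    2    3
  c   4    3    3    3    3
  e   5    4    4    4    3
Edit distance = dp[5][4] = 3

3


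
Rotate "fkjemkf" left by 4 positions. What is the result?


Input: "fkjemkf", rotate left by 4
First 4 characters: "fkje"
Remaining characters: "mkf"
Concatenate remaining + first: "mkf" + "fkje" = "mkffkje"

mkffkje


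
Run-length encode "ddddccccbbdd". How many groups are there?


Input: ddddccccbbdd
Scanning for consecutive runs:
  Group 1: 'd' x 4 (positions 0-3)
  Group 2: 'c' x 4 (positions 4-7)
  Group 3: 'b' x 2 (positions 8-9)
  Group 4: 'd' x 2 (positions 10-11)
Total groups: 4

4


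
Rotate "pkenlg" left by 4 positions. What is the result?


Input: "pkenlg", rotate left by 4
First 4 characters: "pken"
Remaining characters: "lg"
Concatenate remaining + first: "lg" + "pken" = "lgpken"

lgpken


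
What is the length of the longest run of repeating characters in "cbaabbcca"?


Input: "cbaabbcca"
Scanning for longest run:
  Position 1 ('b'): new char, reset run to 1
  Position 2 ('a'): new char, reset run to 1
  Position 3 ('a'): continues run of 'a', length=2
  Position 4 ('b'): new char, reset run to 1
  Position 5 ('b'): continues run of 'b', length=2
  Position 6 ('c'): new char, reset run to 1
  Position 7 ('c'): continues run of 'c', length=2
  Position 8 ('a'): new char, reset run to 1
Longest run: 'a' with length 2

2


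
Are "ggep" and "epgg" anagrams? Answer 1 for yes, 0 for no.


Strings: "ggep", "epgg"
Sorted first:  eggp
Sorted second: eggp
Sorted forms match => anagrams

1


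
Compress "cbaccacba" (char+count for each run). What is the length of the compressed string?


Input: cbaccacba
Runs:
  'c' x 1 => "c1"
  'b' x 1 => "b1"
  'a' x 1 => "a1"
  'c' x 2 => "c2"
  'a' x 1 => "a1"
  'c' x 1 => "c1"
  'b' x 1 => "b1"
  'a' x 1 => "a1"
Compressed: "c1b1a1c2a1c1b1a1"
Compressed length: 16

16


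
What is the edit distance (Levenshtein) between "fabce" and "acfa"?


Computing edit distance: "fabce" -> "acfa"
DP table:
           a    c    f    a
      0    1    2    3    4
  f   1    1    2    2    3
  a   2    1    2    3    2
  b   3    2    2    3    3
  c   4    3    2    3    4
  e   5    4    3    3    4
Edit distance = dp[5][4] = 4

4


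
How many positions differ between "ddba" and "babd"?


Comparing "ddba" and "babd" position by position:
  Position 0: 'd' vs 'b' => DIFFER
  Position 1: 'd' vs 'a' => DIFFER
  Position 2: 'b' vs 'b' => same
  Position 3: 'a' vs 'd' => DIFFER
Positions that differ: 3

3


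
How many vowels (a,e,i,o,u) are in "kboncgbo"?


Input: kboncgbo
Checking each character:
  'k' at position 0: consonant
  'b' at position 1: consonant
  'o' at position 2: vowel (running total: 1)
  'n' at position 3: consonant
  'c' at position 4: consonant
  'g' at position 5: consonant
  'b' at position 6: consonant
  'o' at position 7: vowel (running total: 2)
Total vowels: 2

2


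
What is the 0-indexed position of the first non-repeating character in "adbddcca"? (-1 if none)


Input: adbddcca
Character frequencies:
  'a': 2
  'b': 1
  'c': 2
  'd': 3
Scanning left to right for freq == 1:
  Position 0 ('a'): freq=2, skip
  Position 1 ('d'): freq=3, skip
  Position 2 ('b'): unique! => answer = 2

2


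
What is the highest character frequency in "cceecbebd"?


Input: cceecbebd
Character counts:
  'b': 2
  'c': 3
  'd': 1
  'e': 3
Maximum frequency: 3

3


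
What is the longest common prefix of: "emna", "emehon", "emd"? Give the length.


Words: emna, emehon, emd
  Position 0: all 'e' => match
  Position 1: all 'm' => match
  Position 2: ('n', 'e', 'd') => mismatch, stop
LCP = "em" (length 2)

2


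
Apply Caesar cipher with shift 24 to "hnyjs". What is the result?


Caesar cipher: shift "hnyjs" by 24
  'h' (pos 7) + 24 = pos 5 = 'f'
  'n' (pos 13) + 24 = pos 11 = 'l'
  'y' (pos 24) + 24 = pos 22 = 'w'
  'j' (pos 9) + 24 = pos 7 = 'h'
  's' (pos 18) + 24 = pos 16 = 'q'
Result: flwhq

flwhq


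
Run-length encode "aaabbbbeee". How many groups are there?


Input: aaabbbbeee
Scanning for consecutive runs:
  Group 1: 'a' x 3 (positions 0-2)
  Group 2: 'b' x 4 (positions 3-6)
  Group 3: 'e' x 3 (positions 7-9)
Total groups: 3

3


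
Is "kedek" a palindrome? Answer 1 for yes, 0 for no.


Input: kedek
Reversed: kedek
  Compare pos 0 ('k') with pos 4 ('k'): match
  Compare pos 1 ('e') with pos 3 ('e'): match
Result: palindrome

1


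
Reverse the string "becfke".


Input: becfke
Reading characters right to left:
  Position 5: 'e'
  Position 4: 'k'
  Position 3: 'f'
  Position 2: 'c'
  Position 1: 'e'
  Position 0: 'b'
Reversed: ekfceb

ekfceb


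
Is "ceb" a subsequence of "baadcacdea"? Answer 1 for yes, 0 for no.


Check if "ceb" is a subsequence of "baadcacdea"
Greedy scan:
  Position 0 ('b'): no match needed
  Position 1 ('a'): no match needed
  Position 2 ('a'): no match needed
  Position 3 ('d'): no match needed
  Position 4 ('c'): matches sub[0] = 'c'
  Position 5 ('a'): no match needed
  Position 6 ('c'): no match needed
  Position 7 ('d'): no match needed
  Position 8 ('e'): matches sub[1] = 'e'
  Position 9 ('a'): no match needed
Only matched 2/3 characters => not a subsequence

0


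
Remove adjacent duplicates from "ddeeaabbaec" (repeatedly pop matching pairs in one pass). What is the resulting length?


Input: ddeeaabbaec
Stack-based adjacent duplicate removal:
  Read 'd': push. Stack: d
  Read 'd': matches stack top 'd' => pop. Stack: (empty)
  Read 'e': push. Stack: e
  Read 'e': matches stack top 'e' => pop. Stack: (empty)
  Read 'a': push. Stack: a
  Read 'a': matches stack top 'a' => pop. Stack: (empty)
  Read 'b': push. Stack: b
  Read 'b': matches stack top 'b' => pop. Stack: (empty)
  Read 'a': push. Stack: a
  Read 'e': push. Stack: ae
  Read 'c': push. Stack: aec
Final stack: "aec" (length 3)

3


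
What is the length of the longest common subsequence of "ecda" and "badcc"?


LCS of "ecda" and "badcc"
DP table:
           b    a    d    c    c
      0    0    0    0    0    0
  e   0    0    0    0    0    0
  c   0    0    0    0    1    1
  d   0    0    0    1    1    1
  a   0    0    1    1    1    1
LCS length = dp[4][5] = 1

1


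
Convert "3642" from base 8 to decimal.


Input: "3642" in base 8
Positional expansion:
  Digit '3' (value 3) x 8^3 = 1536
  Digit '6' (value 6) x 8^2 = 384
  Digit '4' (value 4) x 8^1 = 32
  Digit '2' (value 2) x 8^0 = 2
Sum = 1954

1954


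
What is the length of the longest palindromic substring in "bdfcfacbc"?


Input: "bdfcfacbc"
Checking substrings for palindromes:
  [2:5] "fcf" (len 3) => palindrome
  [6:9] "cbc" (len 3) => palindrome
Longest palindromic substring: "fcf" with length 3

3


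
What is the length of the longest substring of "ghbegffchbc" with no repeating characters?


Input: "ghbegffchbc"
Sliding window (track last position of each char):
  Position 0 ('g'): window [0,0] length 1 -- new best
  Position 1 ('h'): window [0,1] length 2 -- new best
  Position 2 ('b'): window [0,2] length 3 -- new best
  Position 3 ('e'): window [0,3] length 4 -- new best
  Position 4 ('g'): repeat (last at 0), move window start to 1
  Position 4 ('g'): window [1,4] length 4
  Position 5 ('f'): window [1,5] length 5 -- new best
  Position 6 ('f'): repeat (last at 5), move window start to 6
  Position 6 ('f'): window [6,6] length 1
  Position 7 ('c'): window [6,7] length 2
  Position 8 ('h'): window [6,8] length 3
  Position 9 ('b'): window [6,9] length 4
  Position 10 ('c'): repeat (last at 7), move window start to 8
  Position 10 ('c'): window [8,10] length 3
Longest substring with no repeats: "hbegf" with length 5

5


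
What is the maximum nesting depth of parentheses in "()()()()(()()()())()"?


Input: "()()()()(()()()())()"
Tracking depth:
  Position 0 '(': depth becomes 1
  Position 1 ')': depth becomes 0
  Position 2 '(': depth becomes 1
  Position 3 ')': depth becomes 0
  Position 4 '(': depth becomes 1
  Position 5 ')': depth becomes 0
  Position 6 '(': depth becomes 1
  Position 7 ')': depth becomes 0
  Position 8 '(': depth becomes 1
  Position 9 '(': depth becomes 2
  Position 10 ')': depth becomes 1
  Position 11 '(': depth becomes 2
  Position 12 ')': depth becomes 1
  Position 13 '(': depth becomes 2
  Position 14 ')': depth becomes 1
  Position 15 '(': depth becomes 2
  Position 16 ')': depth becomes 1
  Position 17 ')': depth becomes 0
  Position 18 '(': depth becomes 1
  Position 19 ')': depth becomes 0
Maximum depth reached: 2

2


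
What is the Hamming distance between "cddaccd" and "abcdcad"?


Comparing "cddaccd" and "abcdcad" position by position:
  Position 0: 'c' vs 'a' => differ
  Position 1: 'd' vs 'b' => differ
  Position 2: 'd' vs 'c' => differ
  Position 3: 'a' vs 'd' => differ
  Position 4: 'c' vs 'c' => same
  Position 5: 'c' vs 'a' => differ
  Position 6: 'd' vs 'd' => same
Total differences (Hamming distance): 5

5


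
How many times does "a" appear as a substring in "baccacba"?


Searching for "a" in "baccacba"
Scanning each position:
  Position 0: "b" => no
  Position 1: "a" => MATCH
  Position 2: "c" => no
  Position 3: "c" => no
  Position 4: "a" => MATCH
  Position 5: "c" => no
  Position 6: "b" => no
  Position 7: "a" => MATCH
Total occurrences: 3

3


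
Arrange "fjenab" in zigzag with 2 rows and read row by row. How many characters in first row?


Zigzag "fjenab" into 2 rows:
Placing characters:
  'f' => row 0
  'j' => row 1
  'e' => row 0
  'n' => row 1
  'a' => row 0
  'b' => row 1
Rows:
  Row 0: "fea"
  Row 1: "jnb"
First row length: 3

3


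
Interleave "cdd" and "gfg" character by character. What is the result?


Interleaving "cdd" and "gfg":
  Position 0: 'c' from first, 'g' from second => "cg"
  Position 1: 'd' from first, 'f' from second => "df"
  Position 2: 'd' from first, 'g' from second => "dg"
Result: cgdfdg

cgdfdg


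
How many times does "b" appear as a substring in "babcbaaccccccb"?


Searching for "b" in "babcbaaccccccb"
Scanning each position:
  Position 0: "b" => MATCH
  Position 1: "a" => no
  Position 2: "b" => MATCH
  Position 3: "c" => no
  Position 4: "b" => MATCH
  Position 5: "a" => no
  Position 6: "a" => no
  Position 7: "c" => no
  Position 8: "c" => no
  Position 9: "c" => no
  Position 10: "c" => no
  Position 11: "c" => no
  Position 12: "c" => no
  Position 13: "b" => MATCH
Total occurrences: 4

4


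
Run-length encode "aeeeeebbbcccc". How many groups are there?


Input: aeeeeebbbcccc
Scanning for consecutive runs:
  Group 1: 'a' x 1 (positions 0-0)
  Group 2: 'e' x 5 (positions 1-5)
  Group 3: 'b' x 3 (positions 6-8)
  Group 4: 'c' x 4 (positions 9-12)
Total groups: 4

4


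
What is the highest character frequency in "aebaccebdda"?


Input: aebaccebdda
Character counts:
  'a': 3
  'b': 2
  'c': 2
  'd': 2
  'e': 2
Maximum frequency: 3

3


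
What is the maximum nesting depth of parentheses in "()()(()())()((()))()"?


Input: "()()(()())()((()))()"
Tracking depth:
  Position 0 '(': depth becomes 1
  Position 1 ')': depth becomes 0
  Position 2 '(': depth becomes 1
  Position 3 ')': depth becomes 0
  Position 4 '(': depth becomes 1
  Position 5 '(': depth becomes 2
  Position 6 ')': depth becomes 1
  Position 7 '(': depth becomes 2
  Position 8 ')': depth becomes 1
  Position 9 ')': depth becomes 0
  Position 10 '(': depth becomes 1
  Position 11 ')': depth becomes 0
  Position 12 '(': depth becomes 1
  Position 13 '(': depth becomes 2
  Position 14 '(': depth becomes 3
  Position 15 ')': depth becomes 2
  Position 16 ')': depth becomes 1
  Position 17 ')': depth becomes 0
  Position 18 '(': depth becomes 1
  Position 19 ')': depth becomes 0
Maximum depth reached: 3

3


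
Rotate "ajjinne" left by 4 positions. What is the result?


Input: "ajjinne", rotate left by 4
First 4 characters: "ajji"
Remaining characters: "nne"
Concatenate remaining + first: "nne" + "ajji" = "nneajji"

nneajji


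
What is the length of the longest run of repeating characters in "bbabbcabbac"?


Input: "bbabbcabbac"
Scanning for longest run:
  Position 1 ('b'): continues run of 'b', length=2
  Position 2 ('a'): new char, reset run to 1
  Position 3 ('b'): new char, reset run to 1
  Position 4 ('b'): continues run of 'b', length=2
  Position 5 ('c'): new char, reset run to 1
  Position 6 ('a'): new char, reset run to 1
  Position 7 ('b'): new char, reset run to 1
  Position 8 ('b'): continues run of 'b', length=2
  Position 9 ('a'): new char, reset run to 1
  Position 10 ('c'): new char, reset run to 1
Longest run: 'b' with length 2

2


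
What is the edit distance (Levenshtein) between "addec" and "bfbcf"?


Computing edit distance: "addec" -> "bfbcf"
DP table:
           b    f    b    c    f
      0    1    2    3    4    5
  a   1    1    2    3    4    5
  d   2    2    2    3    4    5
  d   3    3    3    3    4    5
  e   4    4    4    4    4    5
  c   5    5    5    5    4    5
Edit distance = dp[5][5] = 5

5


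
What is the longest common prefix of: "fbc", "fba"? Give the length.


Words: fbc, fba
  Position 0: all 'f' => match
  Position 1: all 'b' => match
  Position 2: ('c', 'a') => mismatch, stop
LCP = "fb" (length 2)

2


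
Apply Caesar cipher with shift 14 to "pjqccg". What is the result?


Caesar cipher: shift "pjqccg" by 14
  'p' (pos 15) + 14 = pos 3 = 'd'
  'j' (pos 9) + 14 = pos 23 = 'x'
  'q' (pos 16) + 14 = pos 4 = 'e'
  'c' (pos 2) + 14 = pos 16 = 'q'
  'c' (pos 2) + 14 = pos 16 = 'q'
  'g' (pos 6) + 14 = pos 20 = 'u'
Result: dxeqqu

dxeqqu


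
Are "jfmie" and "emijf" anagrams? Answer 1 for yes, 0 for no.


Strings: "jfmie", "emijf"
Sorted first:  efijm
Sorted second: efijm
Sorted forms match => anagrams

1


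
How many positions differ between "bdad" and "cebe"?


Comparing "bdad" and "cebe" position by position:
  Position 0: 'b' vs 'c' => DIFFER
  Position 1: 'd' vs 'e' => DIFFER
  Position 2: 'a' vs 'b' => DIFFER
  Position 3: 'd' vs 'e' => DIFFER
Positions that differ: 4

4


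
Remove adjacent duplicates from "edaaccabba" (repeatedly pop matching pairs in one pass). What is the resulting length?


Input: edaaccabba
Stack-based adjacent duplicate removal:
  Read 'e': push. Stack: e
  Read 'd': push. Stack: ed
  Read 'a': push. Stack: eda
  Read 'a': matches stack top 'a' => pop. Stack: ed
  Read 'c': push. Stack: edc
  Read 'c': matches stack top 'c' => pop. Stack: ed
  Read 'a': push. Stack: eda
  Read 'b': push. Stack: edab
  Read 'b': matches stack top 'b' => pop. Stack: eda
  Read 'a': matches stack top 'a' => pop. Stack: ed
Final stack: "ed" (length 2)

2


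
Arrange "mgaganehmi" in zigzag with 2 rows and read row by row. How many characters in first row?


Zigzag "mgaganehmi" into 2 rows:
Placing characters:
  'm' => row 0
  'g' => row 1
  'a' => row 0
  'g' => row 1
  'a' => row 0
  'n' => row 1
  'e' => row 0
  'h' => row 1
  'm' => row 0
  'i' => row 1
Rows:
  Row 0: "maaem"
  Row 1: "ggnhi"
First row length: 5

5


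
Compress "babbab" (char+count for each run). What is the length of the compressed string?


Input: babbab
Runs:
  'b' x 1 => "b1"
  'a' x 1 => "a1"
  'b' x 2 => "b2"
  'a' x 1 => "a1"
  'b' x 1 => "b1"
Compressed: "b1a1b2a1b1"
Compressed length: 10

10


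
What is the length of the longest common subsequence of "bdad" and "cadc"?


LCS of "bdad" and "cadc"
DP table:
           c    a    d    c
      0    0    0    0    0
  b   0    0    0    0    0
  d   0    0    0    1    1
  a   0    0    1    1    1
  d   0    0    1    2    2
LCS length = dp[4][4] = 2

2


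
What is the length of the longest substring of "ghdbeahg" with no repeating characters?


Input: "ghdbeahg"
Sliding window (track last position of each char):
  Position 0 ('g'): window [0,0] length 1 -- new best
  Position 1 ('h'): window [0,1] length 2 -- new best
  Position 2 ('d'): window [0,2] length 3 -- new best
  Position 3 ('b'): window [0,3] length 4 -- new best
  Position 4 ('e'): window [0,4] length 5 -- new best
  Position 5 ('a'): window [0,5] length 6 -- new best
  Position 6 ('h'): repeat (last at 1), move window start to 2
  Position 6 ('h'): window [2,6] length 5
  Position 7 ('g'): window [2,7] length 6
Longest substring with no repeats: "ghdbea" with length 6

6


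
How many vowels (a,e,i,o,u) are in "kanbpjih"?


Input: kanbpjih
Checking each character:
  'k' at position 0: consonant
  'a' at position 1: vowel (running total: 1)
  'n' at position 2: consonant
  'b' at position 3: consonant
  'p' at position 4: consonant
  'j' at position 5: consonant
  'i' at position 6: vowel (running total: 2)
  'h' at position 7: consonant
Total vowels: 2

2


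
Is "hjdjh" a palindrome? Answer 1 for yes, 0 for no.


Input: hjdjh
Reversed: hjdjh
  Compare pos 0 ('h') with pos 4 ('h'): match
  Compare pos 1 ('j') with pos 3 ('j'): match
Result: palindrome

1


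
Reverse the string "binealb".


Input: binealb
Reading characters right to left:
  Position 6: 'b'
  Position 5: 'l'
  Position 4: 'a'
  Position 3: 'e'
  Position 2: 'n'
  Position 1: 'i'
  Position 0: 'b'
Reversed: blaenib

blaenib


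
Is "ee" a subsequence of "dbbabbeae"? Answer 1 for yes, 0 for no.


Check if "ee" is a subsequence of "dbbabbeae"
Greedy scan:
  Position 0 ('d'): no match needed
  Position 1 ('b'): no match needed
  Position 2 ('b'): no match needed
  Position 3 ('a'): no match needed
  Position 4 ('b'): no match needed
  Position 5 ('b'): no match needed
  Position 6 ('e'): matches sub[0] = 'e'
  Position 7 ('a'): no match needed
  Position 8 ('e'): matches sub[1] = 'e'
All 2 characters matched => is a subsequence

1
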